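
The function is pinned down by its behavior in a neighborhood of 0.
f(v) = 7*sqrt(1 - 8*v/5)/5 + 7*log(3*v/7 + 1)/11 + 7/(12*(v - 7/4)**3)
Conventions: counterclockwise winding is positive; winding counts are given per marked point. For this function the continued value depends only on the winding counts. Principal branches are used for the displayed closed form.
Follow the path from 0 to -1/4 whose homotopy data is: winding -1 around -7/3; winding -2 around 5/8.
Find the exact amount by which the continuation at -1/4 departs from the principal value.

The rational part is single-valued and drops out of the difference; each branch term changes only by its own monodromy.
(7/5)*sqrt(1 - v/(5/8)): winding -2 is even, the square root returns to the same sheet, contribution 0.
(7/11)*log(1 - v/(-7/3)): each positive loop around -7/3 adds 2*pi*i to the log, so winding -1 contributes (7/11)*(-1)*2*pi*i = -(14/11)*pi*i.
Summing the contributions at v = -1/4 gives -(14/11)*pi*i.

Continued minus principal equals -(14/11)*pi*i.


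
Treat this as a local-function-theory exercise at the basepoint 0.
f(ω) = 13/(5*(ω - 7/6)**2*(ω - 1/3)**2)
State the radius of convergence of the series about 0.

Denominator factor (ω - 7/6)^2: pole of order 2 at 7/6, modulus 7/6.
Denominator factor (ω - 1/3)^2: pole of order 2 at 1/3, modulus 1/3.
The radius of convergence is the smallest modulus among the singular points: 1/3.

The radius of convergence is 1/3.


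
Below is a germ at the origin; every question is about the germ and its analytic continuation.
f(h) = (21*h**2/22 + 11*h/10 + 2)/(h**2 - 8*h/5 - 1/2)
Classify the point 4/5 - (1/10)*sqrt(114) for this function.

The point is a pole of order 1.

The denominator factor h**2 - 8*h/5 - 1/2 vanishes at 4/5 - (1/10)*sqrt(114) and appears to the power 1; the numerator there equals 5037/1100 - (289/1100)*sqrt(114), nonzero, and no other factor vanishes.
Hence a pole whose order is the multiplicity, 1.


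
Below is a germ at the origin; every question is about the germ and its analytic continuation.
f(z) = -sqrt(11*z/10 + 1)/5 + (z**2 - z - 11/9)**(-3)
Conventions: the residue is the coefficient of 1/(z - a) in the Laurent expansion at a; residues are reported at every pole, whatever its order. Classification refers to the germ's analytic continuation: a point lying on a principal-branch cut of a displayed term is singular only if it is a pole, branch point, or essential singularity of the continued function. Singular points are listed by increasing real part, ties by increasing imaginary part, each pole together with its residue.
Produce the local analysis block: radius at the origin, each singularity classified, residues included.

Radius of convergence at 0: -1/2 + (1/6)*sqrt(53).
At -10/11: an algebraic (square-root) branch point.
At 1/2 - (1/6)*sqrt(53): a pole of order 3; residue -(1458/148877)*sqrt(53).
At 1/2 + (1/6)*sqrt(53): a pole of order 3; residue (1458/148877)*sqrt(53).

Denominator factor (z**2 - z - 11/9)^3: discriminant 53/9, real irrational roots 1/2 + (1/6)*sqrt(53) and 1/2 - (1/6)*sqrt(53); poles of order 3, moduli 1/2 + (1/6)*sqrt(53) and -1/2 + (1/6)*sqrt(53).
Branch term (-1/5)*sqrt(1 - z/(-10/11)): its argument vanishes at z = -10/11, a square-root branch point, modulus 10/11.
The radius of convergence is the smallest modulus among the singular points: -1/2 + (1/6)*sqrt(53).
The branch term is analytic at 1/2 - (1/6)*sqrt(53) and contributes nothing to the residue; only the rational part matters.
The factor z**2 - z - 11/9 splits as (z - a)(z - a') with a = 1/2 - (1/6)*sqrt(53), a' = 1/2 + (1/6)*sqrt(53). At the order-3 pole a set g(z) = (z - a)^3*(rational part) = [1] / (z - a')^3.
Order-3 pole: residue = g''(a)/2; g''(1/2 - (1/6)*sqrt(53)) = -(2916/148877)*sqrt(53), so the residue is -(1458/148877)*sqrt(53).
The branch term is analytic at 1/2 + (1/6)*sqrt(53) and contributes nothing to the residue; only the rational part matters.
The factor z**2 - z - 11/9 splits as (z - a)(z - a') with a = 1/2 + (1/6)*sqrt(53), a' = 1/2 - (1/6)*sqrt(53). At the order-3 pole a set g(z) = (z - a)^3*(rational part) = [1] / (z - a')^3.
Order-3 pole: residue = g''(a)/2; g''(1/2 + (1/6)*sqrt(53)) = (2916/148877)*sqrt(53), so the residue is (1458/148877)*sqrt(53).
List the singular points by increasing real part (a conjugate pair: the negative imaginary part first).


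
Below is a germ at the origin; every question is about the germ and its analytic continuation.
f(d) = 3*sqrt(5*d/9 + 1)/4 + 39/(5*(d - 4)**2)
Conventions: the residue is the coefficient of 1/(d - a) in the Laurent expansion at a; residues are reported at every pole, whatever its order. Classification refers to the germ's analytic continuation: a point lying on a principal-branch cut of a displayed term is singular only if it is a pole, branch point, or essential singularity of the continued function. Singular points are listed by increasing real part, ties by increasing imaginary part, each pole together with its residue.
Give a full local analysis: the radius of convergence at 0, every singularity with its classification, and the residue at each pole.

Denominator factor (d - 4)^2: pole of order 2 at 4, modulus 4.
Branch term (3/4)*sqrt(1 - d/(-9/5)): its argument vanishes at d = -9/5, a square-root branch point, modulus 9/5.
The radius of convergence is the smallest modulus among the singular points: 9/5.
The branch term is analytic at 4 and contributes nothing to the residue; only the rational part matters.
At the order-2 pole 4 set g(d) = (d - (4))^2*(rational part) = 39/5.
Order-2 pole: residue = g'(a); g'(4) = 0, so the residue is 0.
List the singular points by increasing real part (a conjugate pair: the negative imaginary part first).

Radius of convergence at 0: 9/5.
At -9/5: an algebraic (square-root) branch point.
At 4: a pole of order 2; residue 0.


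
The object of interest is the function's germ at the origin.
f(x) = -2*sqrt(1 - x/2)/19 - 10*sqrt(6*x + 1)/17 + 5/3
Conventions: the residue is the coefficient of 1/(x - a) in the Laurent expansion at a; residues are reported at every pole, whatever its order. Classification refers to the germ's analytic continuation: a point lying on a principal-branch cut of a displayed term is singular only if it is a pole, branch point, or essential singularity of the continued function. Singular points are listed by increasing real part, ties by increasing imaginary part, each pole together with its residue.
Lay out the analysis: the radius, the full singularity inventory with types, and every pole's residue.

Branch term (-2/19)*sqrt(1 - x/(2)): its argument vanishes at x = 2, a square-root branch point, modulus 2.
Branch term (-10/17)*sqrt(1 - x/(-1/6)): its argument vanishes at x = -1/6, a square-root branch point, modulus 1/6.
The radius of convergence is the smallest modulus among the singular points: 1/6.
List the singular points by increasing real part (a conjugate pair: the negative imaginary part first).

Radius of convergence at 0: 1/6.
At -1/6: an algebraic (square-root) branch point.
At 2: an algebraic (square-root) branch point.


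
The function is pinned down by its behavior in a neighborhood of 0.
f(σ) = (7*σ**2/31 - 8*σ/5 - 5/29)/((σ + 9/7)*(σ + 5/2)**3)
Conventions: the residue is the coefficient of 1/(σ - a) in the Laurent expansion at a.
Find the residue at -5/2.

At the order-3 pole -5/2 set g(σ) = (σ - (-5/2))^3*f(σ) = (7*σ**2/31 - 8*σ/5 - 5/29)/(σ + 9/7).
Order-3 pole: residue = g''(a)/2; g''(-5/2) = -55701632/22083935, so the residue is -27850816/22083935.

The residue is -27850816/22083935.


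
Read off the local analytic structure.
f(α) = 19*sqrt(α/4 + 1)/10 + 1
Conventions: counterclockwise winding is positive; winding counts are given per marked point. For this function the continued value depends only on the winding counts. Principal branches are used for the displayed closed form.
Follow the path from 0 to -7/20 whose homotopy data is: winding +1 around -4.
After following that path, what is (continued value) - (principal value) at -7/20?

The rational part is single-valued and drops out of the difference; each branch term changes only by its own monodromy.
(19/10)*sqrt(1 - α/(-4)): winding +1 is odd, the square root flips sign, contributing -2*(19/10)*sqrt(1 - (-7/20)/(-4)) = -2*(19/10)*sqrt(73/80) = -(19/100)*sqrt(365).
Summing the contributions at α = -7/20 gives -(19/100)*sqrt(365).

Continued minus principal equals -(19/100)*sqrt(365).


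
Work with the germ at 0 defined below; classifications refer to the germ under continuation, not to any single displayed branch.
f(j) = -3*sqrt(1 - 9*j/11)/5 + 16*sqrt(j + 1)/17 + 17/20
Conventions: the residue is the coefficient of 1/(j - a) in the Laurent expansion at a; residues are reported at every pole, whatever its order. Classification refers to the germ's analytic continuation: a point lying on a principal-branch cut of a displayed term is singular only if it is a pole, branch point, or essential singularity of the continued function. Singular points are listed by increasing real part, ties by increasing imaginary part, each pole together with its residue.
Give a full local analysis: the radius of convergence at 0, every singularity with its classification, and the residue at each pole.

Branch term (-3/5)*sqrt(1 - j/(11/9)): its argument vanishes at j = 11/9, a square-root branch point, modulus 11/9.
Branch term (16/17)*sqrt(1 - j/(-1)): its argument vanishes at j = -1, a square-root branch point, modulus 1.
The radius of convergence is the smallest modulus among the singular points: 1.
List the singular points by increasing real part (a conjugate pair: the negative imaginary part first).

Radius of convergence at 0: 1.
At -1: an algebraic (square-root) branch point.
At 11/9: an algebraic (square-root) branch point.


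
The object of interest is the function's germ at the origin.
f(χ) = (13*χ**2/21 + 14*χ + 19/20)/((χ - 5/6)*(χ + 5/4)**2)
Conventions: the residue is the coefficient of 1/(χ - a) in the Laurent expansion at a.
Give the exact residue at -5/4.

At the order-2 pole -5/4 set g(χ) = (χ - (-5/4))^2*f(χ) = (13*χ**2/21 + 14*χ + 19/20)/(χ - 5/6).
Order-2 pole: residue = g'(a); g'(-5/4) = -7459/3125, so the residue is -7459/3125.

The residue is -7459/3125.


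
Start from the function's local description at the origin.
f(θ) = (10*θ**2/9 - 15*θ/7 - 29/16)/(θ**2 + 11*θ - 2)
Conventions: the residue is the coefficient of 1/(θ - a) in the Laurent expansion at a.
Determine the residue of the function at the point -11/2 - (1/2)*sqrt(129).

The factor θ**2 + 11*θ - 2 splits as (θ - a)(θ - a') with a = -11/2 - (1/2)*sqrt(129), a' = -11/2 + (1/2)*sqrt(129). At the order-1 pole a set g(θ) = (θ - a)*f(θ) = [10*θ**2/9 - 15*θ/7 - 29/16] / (θ - a').
Simple pole: residue = g(a) at a = -11/2 - (1/2)*sqrt(129), which is -905/126 - (80053/130032)*sqrt(129).

The residue is -905/126 - (80053/130032)*sqrt(129).


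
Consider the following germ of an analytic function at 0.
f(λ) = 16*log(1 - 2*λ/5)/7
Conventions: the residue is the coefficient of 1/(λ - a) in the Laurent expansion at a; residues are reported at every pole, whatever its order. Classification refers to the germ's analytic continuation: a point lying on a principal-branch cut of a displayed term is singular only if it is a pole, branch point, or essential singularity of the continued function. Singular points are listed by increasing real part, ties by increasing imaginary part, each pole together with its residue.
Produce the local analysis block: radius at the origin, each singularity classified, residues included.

Radius of convergence at 0: 5/2.
At 5/2: a logarithmic branch point.

Branch term (16/7)*log(1 - λ/(5/2)): its argument vanishes at λ = 5/2, a logarithmic branch point, modulus 5/2.
The radius of convergence is the smallest modulus among the singular points: 5/2.


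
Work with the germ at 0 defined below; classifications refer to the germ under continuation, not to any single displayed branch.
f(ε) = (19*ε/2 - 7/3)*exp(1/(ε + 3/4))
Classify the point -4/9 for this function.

The point is a regular point.

There is no denominator, hence no pole anywhere.
The essential point of exp(1/(ε - (-3/4))) is -3/4, not -4/9.
So the germ continues analytically to -4/9.


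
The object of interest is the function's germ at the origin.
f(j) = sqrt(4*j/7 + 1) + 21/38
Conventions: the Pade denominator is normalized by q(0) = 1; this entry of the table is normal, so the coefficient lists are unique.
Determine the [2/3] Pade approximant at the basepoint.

Taylor coefficients needed (expand at 0): a_0 = 59/38, a_1 = 2/7, a_2 = -2/49, a_3 = 4/343, a_4 = -10/2401, a_5 = 4/2401.
Write the denominator as Q(j) = 1 + q1*j + q2*j^2 + q3*j^3. Requiring Q*f - P = O(j^6) with deg P <= 2 kills the coefficients of j^3..j^5 in Q*f:
  j^3: a_3 + q1*a_2 + q2*a_1 + q3*a_0 = 0, i.e. 4/343 + (-2/49)*q1 + (2/7)*q2 + (59/38)*q3 = 0.
  j^4: a_4 + q1*a_3 + q2*a_2 + q3*a_1 = 0, i.e. -10/2401 + (4/343)*q1 + (-2/49)*q2 + (2/7)*q3 = 0.
  j^5: a_5 + q1*a_4 + q2*a_3 + q3*a_2 = 0, i.e. 4/2401 + (-10/2401)*q1 + (4/343)*q2 + (-2/49)*q3 = 0.
Solving this linear system: q1 = 768/1477, q2 = 405/10339, q3 = -76/72373.
The numerator is Q*f truncated at degree 2: P0 = a_0 = 59/38; P1 = a_1 + q1*a_0 = 4382/4009; P2 = a_2 + q1*a_1 + q2*a_0 = 9461/56126.

The Pade approximant has numerator coefficients [59/38, 4382/4009, 9461/56126]; denominator coefficients [1, 768/1477, 405/10339, -76/72373].


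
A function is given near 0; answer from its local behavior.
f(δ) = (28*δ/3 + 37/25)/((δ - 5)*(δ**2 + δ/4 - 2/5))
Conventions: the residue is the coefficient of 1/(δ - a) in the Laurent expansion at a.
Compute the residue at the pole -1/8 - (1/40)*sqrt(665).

The residue is -7222/7755 + (2194/343805)*sqrt(665).

The factor δ**2 + δ/4 - 2/5 splits as (δ - a)(δ - a') with a = -1/8 - (1/40)*sqrt(665), a' = -1/8 + (1/40)*sqrt(665). At the order-1 pole a set g(δ) = (δ - a)*f(δ) = [(28*δ/3 + 37/25)/(δ - 5)] / (δ - a').
Simple pole: residue = g(a) at a = -1/8 - (1/40)*sqrt(665), which is -7222/7755 + (2194/343805)*sqrt(665).


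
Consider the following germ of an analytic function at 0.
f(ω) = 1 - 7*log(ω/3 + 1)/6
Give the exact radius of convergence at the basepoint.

Branch term (-7/6)*log(1 - ω/(-3)): its argument vanishes at ω = -3, a logarithmic branch point, modulus 3.
The radius of convergence is the smallest modulus among the singular points: 3.

The radius of convergence is 3.


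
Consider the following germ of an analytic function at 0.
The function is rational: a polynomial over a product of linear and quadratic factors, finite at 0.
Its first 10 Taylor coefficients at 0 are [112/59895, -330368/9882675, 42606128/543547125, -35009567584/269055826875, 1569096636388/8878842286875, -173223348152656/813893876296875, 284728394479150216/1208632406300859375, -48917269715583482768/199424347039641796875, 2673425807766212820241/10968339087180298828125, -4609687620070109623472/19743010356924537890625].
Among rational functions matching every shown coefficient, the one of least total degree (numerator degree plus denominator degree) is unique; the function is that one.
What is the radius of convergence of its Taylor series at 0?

No rational of total degree below 8 reproduces all 10 coefficients; solving the [1/7] Pade equations on them gives f(ψ) = (7/40 - 27*ψ/10)/((ψ + 11/8)**3*(ψ**2 - 4*ψ/5 - 6)**2), whose expansion matches every shown term.
Denominator factor (ψ + 11/8)^3: pole of order 3 at -11/8, modulus 11/8.
Denominator factor (ψ**2 - 4*ψ/5 - 6)^2: discriminant 616/25, real irrational roots 2/5 + (1/5)*sqrt(154) and 2/5 - (1/5)*sqrt(154); poles of order 2, moduli 2/5 + (1/5)*sqrt(154) and -2/5 + (1/5)*sqrt(154).
The radius of convergence is the smallest modulus among the singular points: 11/8.

The radius of convergence is 11/8.


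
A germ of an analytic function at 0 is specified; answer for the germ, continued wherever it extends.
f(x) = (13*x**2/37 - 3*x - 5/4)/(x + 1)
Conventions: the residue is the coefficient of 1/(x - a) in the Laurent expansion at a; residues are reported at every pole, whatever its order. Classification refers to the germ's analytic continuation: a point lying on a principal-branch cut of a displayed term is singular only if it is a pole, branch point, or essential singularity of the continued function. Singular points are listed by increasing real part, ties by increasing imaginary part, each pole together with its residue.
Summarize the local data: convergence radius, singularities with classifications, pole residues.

Denominator factor (x + 1): pole of order 1 at -1, modulus 1.
The radius of convergence is the smallest modulus among the singular points: 1.
At the order-1 pole -1 set g(x) = (x - (-1))*f(x) = 13*x**2/37 - 3*x - 5/4.
Simple pole: residue = g(a) at a = -1, which is 311/148.

Radius of convergence at 0: 1.
At -1: a pole of order 1; residue 311/148.


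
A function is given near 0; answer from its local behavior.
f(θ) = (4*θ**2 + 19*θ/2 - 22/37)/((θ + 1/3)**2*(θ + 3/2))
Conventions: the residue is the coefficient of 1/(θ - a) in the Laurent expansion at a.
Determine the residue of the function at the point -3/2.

At the order-1 pole -3/2 set g(θ) = (θ - (-3/2))*f(θ) = (4*θ**2 + 19*θ/2 - 22/37)/(θ + 1/3)**2.
Simple pole: residue = g(a) at a = -3/2, which is -7785/1813.

The residue is -7785/1813.


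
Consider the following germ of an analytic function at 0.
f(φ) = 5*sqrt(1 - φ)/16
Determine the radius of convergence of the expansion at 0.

The radius of convergence is 1.

Branch term (5/16)*sqrt(1 - φ/(1)): its argument vanishes at φ = 1, a square-root branch point, modulus 1.
The radius of convergence is the smallest modulus among the singular points: 1.


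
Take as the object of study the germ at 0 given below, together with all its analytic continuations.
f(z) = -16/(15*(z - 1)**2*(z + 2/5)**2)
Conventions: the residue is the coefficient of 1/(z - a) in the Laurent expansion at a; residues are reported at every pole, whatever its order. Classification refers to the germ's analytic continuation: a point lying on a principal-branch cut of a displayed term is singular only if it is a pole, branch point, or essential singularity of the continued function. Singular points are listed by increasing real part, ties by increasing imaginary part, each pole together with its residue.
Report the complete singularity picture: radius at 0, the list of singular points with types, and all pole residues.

Denominator factor (z - 1)^2: pole of order 2 at 1, modulus 1.
Denominator factor (z + 2/5)^2: pole of order 2 at -2/5, modulus 2/5.
The radius of convergence is the smallest modulus among the singular points: 2/5.
At the order-2 pole -2/5 set g(z) = (z - (-2/5))^2*f(z) = -16/(15*(z - 1)**2).
Order-2 pole: residue = g'(a); g'(-2/5) = -800/1029, so the residue is -800/1029.
At the order-2 pole 1 set g(z) = (z - (1))^2*f(z) = -16/(15*(z + 2/5)**2).
Order-2 pole: residue = g'(a); g'(1) = 800/1029, so the residue is 800/1029.
List the singular points by increasing real part (a conjugate pair: the negative imaginary part first).

Radius of convergence at 0: 2/5.
At -2/5: a pole of order 2; residue -800/1029.
At 1: a pole of order 2; residue 800/1029.


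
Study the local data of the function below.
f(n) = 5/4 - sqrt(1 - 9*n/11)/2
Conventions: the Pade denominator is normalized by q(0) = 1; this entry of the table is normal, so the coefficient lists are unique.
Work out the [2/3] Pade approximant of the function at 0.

Taylor coefficients needed (expand at 0): a_0 = 3/4, a_1 = 9/44, a_2 = 81/1936, a_3 = 729/42592, a_4 = 32805/3748096, a_5 = 413343/82458112.
Write the denominator as Q(n) = 1 + q1*n + q2*n^2 + q3*n^3. Requiring Q*f - P = O(n^6) with deg P <= 2 kills the coefficients of n^3..n^5 in Q*f:
  n^3: a_3 + q1*a_2 + q2*a_1 + q3*a_0 = 0, i.e. 729/42592 + (81/1936)*q1 + (9/44)*q2 + (3/4)*q3 = 0.
  n^4: a_4 + q1*a_3 + q2*a_2 + q3*a_1 = 0, i.e. 32805/3748096 + (729/42592)*q1 + (81/1936)*q2 + (9/44)*q3 = 0.
  n^5: a_5 + q1*a_4 + q2*a_3 + q3*a_2 = 0, i.e. 413343/82458112 + (32805/3748096)*q1 + (729/42592)*q2 + (81/1936)*q3 = 0.
Solving this linear system: q1 = -36/55, q2 = 243/9680, q3 = 729/106480.
The numerator is Q*f truncated at degree 2: P0 = a_0 = 3/4; P1 = a_1 + q1*a_0 = -63/220; P2 = a_2 + q1*a_1 + q2*a_0 = -567/7744.

The Pade approximant has numerator coefficients [3/4, -63/220, -567/7744]; denominator coefficients [1, -36/55, 243/9680, 729/106480].


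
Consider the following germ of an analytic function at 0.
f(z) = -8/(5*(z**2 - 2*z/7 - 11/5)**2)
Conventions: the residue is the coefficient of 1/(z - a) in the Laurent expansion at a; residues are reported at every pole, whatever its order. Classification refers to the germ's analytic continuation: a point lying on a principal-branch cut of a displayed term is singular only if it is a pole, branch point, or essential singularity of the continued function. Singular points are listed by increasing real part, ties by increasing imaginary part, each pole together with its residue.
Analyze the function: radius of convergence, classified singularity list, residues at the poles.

Denominator factor (z**2 - 2*z/7 - 11/5)^2: discriminant 2176/245, real irrational roots 1/7 + (4/35)*sqrt(170) and 1/7 - (4/35)*sqrt(170); poles of order 2, moduli 1/7 + (4/35)*sqrt(170) and -1/7 + (4/35)*sqrt(170).
The radius of convergence is the smallest modulus among the singular points: -1/7 + (4/35)*sqrt(170).
The factor z**2 - 2*z/7 - 11/5 splits as (z - a)(z - a') with a = 1/7 - (4/35)*sqrt(170), a' = 1/7 + (4/35)*sqrt(170). At the order-2 pole a set g(z) = (z - a)^2*f(z) = [-8/5] / (z - a')^2.
Order-2 pole: residue = g'(a); g'(1/7 - (4/35)*sqrt(170)) = -(343/36992)*sqrt(170), so the residue is -(343/36992)*sqrt(170).
The factor z**2 - 2*z/7 - 11/5 splits as (z - a)(z - a') with a = 1/7 + (4/35)*sqrt(170), a' = 1/7 - (4/35)*sqrt(170). At the order-2 pole a set g(z) = (z - a)^2*f(z) = [-8/5] / (z - a')^2.
Order-2 pole: residue = g'(a); g'(1/7 + (4/35)*sqrt(170)) = (343/36992)*sqrt(170), so the residue is (343/36992)*sqrt(170).
List the singular points by increasing real part (a conjugate pair: the negative imaginary part first).

Radius of convergence at 0: -1/7 + (4/35)*sqrt(170).
At 1/7 - (4/35)*sqrt(170): a pole of order 2; residue -(343/36992)*sqrt(170).
At 1/7 + (4/35)*sqrt(170): a pole of order 2; residue (343/36992)*sqrt(170).


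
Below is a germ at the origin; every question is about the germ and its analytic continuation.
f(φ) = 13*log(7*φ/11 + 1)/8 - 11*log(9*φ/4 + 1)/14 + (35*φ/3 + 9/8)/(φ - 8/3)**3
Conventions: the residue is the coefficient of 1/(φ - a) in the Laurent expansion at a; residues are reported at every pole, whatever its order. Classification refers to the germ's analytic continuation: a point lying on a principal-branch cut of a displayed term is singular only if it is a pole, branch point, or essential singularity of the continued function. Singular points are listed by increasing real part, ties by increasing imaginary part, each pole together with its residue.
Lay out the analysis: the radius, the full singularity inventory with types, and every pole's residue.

Denominator factor (φ - 8/3)^3: pole of order 3 at 8/3, modulus 8/3.
Branch term (-11/14)*log(1 - φ/(-4/9)): its argument vanishes at φ = -4/9, a logarithmic branch point, modulus 4/9.
Branch term (13/8)*log(1 - φ/(-11/7)): its argument vanishes at φ = -11/7, a logarithmic branch point, modulus 11/7.
The radius of convergence is the smallest modulus among the singular points: 4/9.
The branch terms are analytic at 8/3 and contribute nothing to the residue; only the rational part matters.
At the order-3 pole 8/3 set g(φ) = (φ - (8/3))^3*(rational part) = 35*φ/3 + 9/8.
Order-3 pole: residue = g''(a)/2; g''(8/3) = 0, so the residue is 0.
List the singular points by increasing real part (a conjugate pair: the negative imaginary part first).

Radius of convergence at 0: 4/9.
At -11/7: a logarithmic branch point.
At -4/9: a logarithmic branch point.
At 8/3: a pole of order 3; residue 0.


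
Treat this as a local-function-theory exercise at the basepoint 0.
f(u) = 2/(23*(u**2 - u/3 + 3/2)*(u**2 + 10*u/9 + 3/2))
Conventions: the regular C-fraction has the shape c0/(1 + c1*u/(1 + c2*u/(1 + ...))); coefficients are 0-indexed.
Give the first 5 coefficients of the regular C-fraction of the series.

The regular C-fraction coefficients are [8/207, 14/27, -142/63, 8759/4473, 92988/621889].

Taylor coefficients (expand at 0): a_0 = 8/207, a_1 = -112/5589, a_2 = -5248/150903, a_3 = 114464/4074381, a_4 = 1741280/110008287.
c0 = a_0 = 8/207. Peel one level at a time: if S = 1 + c*u/S' with S'(0) = 1, then c is the u-coefficient of S and S' = c*u/(S - 1).
S_1 = c0/f = 1 + (14/27)*u + (284/243)*u^2 + ...; c1 = 14/27.
S_2 = c1*u/(S_1 - 1) = 1 + (-142/63)*u + (17518/3969)*u^2 + ...; c2 = -142/63.
S_3 = c2*u/(S_2 - 1) = 1 + (8759/4473)*u + (-1476/5041)*u^2 + ...; c3 = 8759/4473.
S_4 = c3*u/(S_3 - 1) = 1 + (92988/621889)*u + ...; c4 = 92988/621889.


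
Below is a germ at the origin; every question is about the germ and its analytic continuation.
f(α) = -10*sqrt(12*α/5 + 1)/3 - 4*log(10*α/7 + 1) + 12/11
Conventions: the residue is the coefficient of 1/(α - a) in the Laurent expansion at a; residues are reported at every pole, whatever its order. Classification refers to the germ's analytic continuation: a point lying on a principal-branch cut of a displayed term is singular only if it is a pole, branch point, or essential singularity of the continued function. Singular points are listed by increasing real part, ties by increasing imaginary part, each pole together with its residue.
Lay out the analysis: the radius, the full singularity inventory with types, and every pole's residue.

Branch term (-10/3)*sqrt(1 - α/(-5/12)): its argument vanishes at α = -5/12, a square-root branch point, modulus 5/12.
Branch term (-4)*log(1 - α/(-7/10)): its argument vanishes at α = -7/10, a logarithmic branch point, modulus 7/10.
The radius of convergence is the smallest modulus among the singular points: 5/12.
List the singular points by increasing real part (a conjugate pair: the negative imaginary part first).

Radius of convergence at 0: 5/12.
At -7/10: a logarithmic branch point.
At -5/12: an algebraic (square-root) branch point.


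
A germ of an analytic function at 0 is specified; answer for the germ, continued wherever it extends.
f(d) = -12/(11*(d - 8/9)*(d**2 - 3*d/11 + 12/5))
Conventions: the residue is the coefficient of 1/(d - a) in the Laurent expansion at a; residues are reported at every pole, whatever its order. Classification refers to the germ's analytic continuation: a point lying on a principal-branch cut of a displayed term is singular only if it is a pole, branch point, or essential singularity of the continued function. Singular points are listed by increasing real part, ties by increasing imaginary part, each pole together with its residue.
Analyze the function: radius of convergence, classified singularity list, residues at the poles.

Denominator factor (d**2 - 3*d/11 + 12/5): discriminant -5763/605, complex-conjugate roots (3/22) + ((1/110)*sqrt(28815))*i and (3/22) - ((1/110)*sqrt(28815))*i; poles of order 1, moduli (2/5)*sqrt(15) and (2/5)*sqrt(15).
Denominator factor (d - 8/9): pole of order 1 at 8/9, modulus 8/9.
The radius of convergence is the smallest modulus among the singular points: 8/9.
The factor d**2 - 3*d/11 + 12/5 splits as (d - a)(d - a') with a = (3/22) - ((1/110)*sqrt(28815))*i, a' = (3/22) + ((1/110)*sqrt(28815))*i. At the order-1 pole a set g(d) = (d - a)*f(d) = [-12/(11*(d - 8/9))] / (d - a').
Simple pole: residue = g(a) at a = (3/22) - ((1/110)*sqrt(28815))*i, which is (1215/6566) + ((6705/12613286)*sqrt(28815))*i.
The factor d**2 - 3*d/11 + 12/5 splits as (d - a)(d - a') with a = (3/22) + ((1/110)*sqrt(28815))*i, a' = (3/22) - ((1/110)*sqrt(28815))*i. At the order-1 pole a set g(d) = (d - a)*f(d) = [-12/(11*(d - 8/9))] / (d - a').
Simple pole: residue = g(a) at a = (3/22) + ((1/110)*sqrt(28815))*i, which is (1215/6566) - ((6705/12613286)*sqrt(28815))*i.
At the order-1 pole 8/9 set g(d) = (d - (8/9))*f(d) = -12/(11*(d**2 - 3*d/11 + 12/5)).
Simple pole: residue = g(a) at a = 8/9, which is -1215/3283.
List the singular points by increasing real part (a conjugate pair: the negative imaginary part first).

Radius of convergence at 0: 8/9.
At (3/22) - ((1/110)*sqrt(28815))*i: a pole of order 1; residue (1215/6566) + ((6705/12613286)*sqrt(28815))*i.
At (3/22) + ((1/110)*sqrt(28815))*i: a pole of order 1; residue (1215/6566) - ((6705/12613286)*sqrt(28815))*i.
At 8/9: a pole of order 1; residue -1215/3283.


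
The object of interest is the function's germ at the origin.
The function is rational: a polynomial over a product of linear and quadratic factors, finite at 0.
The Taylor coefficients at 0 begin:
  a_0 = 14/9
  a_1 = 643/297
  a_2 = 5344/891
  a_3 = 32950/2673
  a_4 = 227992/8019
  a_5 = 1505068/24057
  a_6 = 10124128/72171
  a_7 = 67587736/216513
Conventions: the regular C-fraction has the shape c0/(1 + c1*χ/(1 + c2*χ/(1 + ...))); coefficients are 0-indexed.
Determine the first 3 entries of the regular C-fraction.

The regular C-fraction coefficients are [14/9, -643/462, -136509/99022].

Taylor coefficients (read off): a_0 = 14/9, a_1 = 643/297, a_2 = 5344/891.
c0 = a_0 = 14/9. Peel one level at a time: if S = 1 + c*χ/S' with S'(0) = 1, then c is the χ-coefficient of S and S' = c*χ/(S - 1).
S_1 = c0/f = 1 + (-643/462)*χ + (-45503/23716)*χ^2 + ...; c1 = -643/462.
S_2 = c1*χ/(S_1 - 1) = 1 + (-136509/99022)*χ + ...; c2 = -136509/99022.


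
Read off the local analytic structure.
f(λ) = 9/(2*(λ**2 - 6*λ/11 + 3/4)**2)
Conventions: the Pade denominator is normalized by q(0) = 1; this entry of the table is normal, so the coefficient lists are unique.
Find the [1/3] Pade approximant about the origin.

The Pade approximant has numerator coefficients [8, 22/3]; denominator coefficients [1, -71/132, 676/363, 98/99].

Taylor coefficients needed (expand at 0): a_0 = 8, a_1 = 128/11, a_2 = -3136/363, a_3 = -45568/1331, a_4 = -608128/43923.
Write the denominator as Q(λ) = 1 + q1*λ + q2*λ^2 + q3*λ^3. Requiring Q*f - P = O(λ^5) with deg P <= 1 kills the coefficients of λ^2..λ^4 in Q*f:
  λ^2: a_2 + q1*a_1 + q2*a_0 = 0, i.e. -3136/363 + (128/11)*q1 + (8)*q2 = 0.
  λ^3: a_3 + q1*a_2 + q2*a_1 + q3*a_0 = 0, i.e. -45568/1331 + (-3136/363)*q1 + (128/11)*q2 + (8)*q3 = 0.
  λ^4: a_4 + q1*a_3 + q2*a_2 + q3*a_1 = 0, i.e. -608128/43923 + (-45568/1331)*q1 + (-3136/363)*q2 + (128/11)*q3 = 0.
Solving this linear system: q1 = -71/132, q2 = 676/363, q3 = 98/99.
The numerator is Q*f truncated at degree 1: P0 = a_0 = 8; P1 = a_1 + q1*a_0 = 22/3.


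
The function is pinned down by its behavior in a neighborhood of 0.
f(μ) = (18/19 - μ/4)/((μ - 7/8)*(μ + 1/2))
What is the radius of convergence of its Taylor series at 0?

Denominator factor (μ - 7/8): pole of order 1 at 7/8, modulus 7/8.
Denominator factor (μ + 1/2): pole of order 1 at -1/2, modulus 1/2.
The radius of convergence is the smallest modulus among the singular points: 1/2.

The radius of convergence is 1/2.


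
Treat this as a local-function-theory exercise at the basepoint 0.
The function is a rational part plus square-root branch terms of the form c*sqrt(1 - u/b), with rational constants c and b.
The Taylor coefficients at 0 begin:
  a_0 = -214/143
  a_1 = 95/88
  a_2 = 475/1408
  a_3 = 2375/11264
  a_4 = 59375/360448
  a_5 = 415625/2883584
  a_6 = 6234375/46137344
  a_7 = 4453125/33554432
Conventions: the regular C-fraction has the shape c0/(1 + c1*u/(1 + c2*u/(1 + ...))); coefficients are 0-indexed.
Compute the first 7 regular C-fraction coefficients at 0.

Taylor coefficients (read off): a_0 = -214/143, a_1 = 95/88, a_2 = 475/1408, a_3 = 2375/11264, a_4 = 59375/360448, a_5 = 415625/2883584, a_6 = 6234375/46137344.
c0 = a_0 = -214/143. Peel one level at a time: if S = 1 + c*u/S' with S'(0) = 1, then c is the u-coefficient of S and S' = c*u/(S - 1).
S_1 = c0/f = 1 + (1235/1712)*u + (1092975/1465472)*u^2 + ...; c1 = 1235/1712.
S_2 = c1*u/(S_1 - 1) = 1 + (-885/856)*u + (-25/256)*u^2 + ...; c2 = -885/856.
S_3 = c2*u/(S_2 - 1) = 1 + (-535/5664)*u + (-1607675/32080896)*u^2 + ...; c3 = -535/5664.
S_4 = c3*u/(S_3 - 1) = 1 + (-3005/5664)*u + (-25/256)*u^2 + ...; c4 = -3005/5664.
S_5 = c4*u/(S_4 - 1) = 1 + (-885/4808)*u + (-234525/2889608)*u^2 + ...; c5 = -885/4808.
S_6 = c5*u/(S_5 - 1) = 1 + (-265/601)*u + ...; c6 = -265/601.

The regular C-fraction coefficients are [-214/143, 1235/1712, -885/856, -535/5664, -3005/5664, -885/4808, -265/601].


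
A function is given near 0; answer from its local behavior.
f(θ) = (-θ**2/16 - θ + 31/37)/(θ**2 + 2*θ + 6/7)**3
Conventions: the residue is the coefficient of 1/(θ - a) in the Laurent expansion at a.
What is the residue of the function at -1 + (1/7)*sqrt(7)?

The factor θ**2 + 2*θ + 6/7 splits as (θ - a)(θ - a') with a = -1 + (1/7)*sqrt(7), a' = -1 - (1/7)*sqrt(7). At the order-3 pole a set g(θ) = (θ - a)^3*f(θ) = [-θ**2/16 - θ + 31/37] / (θ - a')^3.
Order-3 pole: residue = g''(a)/2; g''(-1 + (1/7)*sqrt(7)) = (38689/1184)*sqrt(7), so the residue is (38689/2368)*sqrt(7).

The residue is (38689/2368)*sqrt(7).


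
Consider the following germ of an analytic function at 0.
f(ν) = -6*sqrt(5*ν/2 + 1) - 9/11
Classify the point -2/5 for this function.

The point is an algebraic (square-root) branch point.

The term (-6)*sqrt(1 - ν/(-2/5)) has argument 1 - -2/5/(-2/5) = 0 at -2/5: a square-root (algebraic, two-sheeted) branch point; the remaining terms are analytic or single-valued there.


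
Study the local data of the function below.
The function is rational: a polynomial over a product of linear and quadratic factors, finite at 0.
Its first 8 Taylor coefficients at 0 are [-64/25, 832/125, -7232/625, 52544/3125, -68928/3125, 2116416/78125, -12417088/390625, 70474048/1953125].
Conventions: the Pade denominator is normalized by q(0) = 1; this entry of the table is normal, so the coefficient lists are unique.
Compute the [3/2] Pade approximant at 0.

Taylor coefficients needed (read off): a_0 = -64/25, a_1 = 832/125, a_2 = -7232/625, a_3 = 52544/3125, a_4 = -68928/3125, a_5 = 2116416/78125.
Write the denominator as Q(ψ) = 1 + q1*ψ + q2*ψ^2. Requiring Q*f - P = O(ψ^6) with deg P <= 3 kills the coefficients of ψ^4..ψ^5 in Q*f:
  ψ^4: a_4 + q1*a_3 + q2*a_2 = 0, i.e. -68928/3125 + (52544/3125)*q1 + (-7232/625)*q2 = 0.
  ψ^5: a_5 + q1*a_4 + q2*a_3 = 0, i.e. 2116416/78125 + (-68928/3125)*q1 + (52544/3125)*q2 = 0.
Solving this linear system: q1 = 2673/1280, q2 = 7221/6400.
The numerator is Q*f truncated at degree 3: P0 = a_0 = -64/25; P1 = a_1 + q1*a_0 = 131/100; P2 = a_2 + q1*a_1 + q2*a_0 = -14/25; P3 = a_3 + q1*a_2 + q2*a_1 = 4/25.

The Pade approximant has numerator coefficients [-64/25, 131/100, -14/25, 4/25]; denominator coefficients [1, 2673/1280, 7221/6400].


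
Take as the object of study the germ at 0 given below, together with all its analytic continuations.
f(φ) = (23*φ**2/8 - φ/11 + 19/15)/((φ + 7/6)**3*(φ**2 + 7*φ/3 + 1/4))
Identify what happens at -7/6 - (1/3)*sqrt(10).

The point is a pole of order 1.

The denominator factor φ**2 + 7*φ/3 + 1/4 vanishes at -7/6 - (1/3)*sqrt(10) and appears to the power 1; the numerator there equals 134329/15840 + (1795/792)*sqrt(10), nonzero, and no other factor vanishes.
Hence a pole whose order is the multiplicity, 1.


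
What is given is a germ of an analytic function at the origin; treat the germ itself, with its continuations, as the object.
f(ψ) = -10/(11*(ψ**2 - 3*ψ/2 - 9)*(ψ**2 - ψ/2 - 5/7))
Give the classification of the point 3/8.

The point is a regular point.

Denominator factors: ψ**2 - ψ/2 - 5/7 = -341/448 at ψ = 3/8; ψ**2 - 3*ψ/2 - 9 = -603/64 at ψ = 3/8 — none vanishes.
So the germ continues analytically to 3/8.


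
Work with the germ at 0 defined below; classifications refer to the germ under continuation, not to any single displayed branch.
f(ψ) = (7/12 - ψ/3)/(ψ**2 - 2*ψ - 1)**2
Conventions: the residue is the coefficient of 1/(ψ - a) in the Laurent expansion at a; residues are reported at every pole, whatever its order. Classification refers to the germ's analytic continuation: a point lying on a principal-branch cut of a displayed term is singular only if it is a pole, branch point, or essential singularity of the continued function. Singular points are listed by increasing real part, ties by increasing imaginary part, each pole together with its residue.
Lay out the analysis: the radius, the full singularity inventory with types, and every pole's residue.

Denominator factor (ψ**2 - 2*ψ - 1)^2: discriminant 8, real irrational roots 1 + sqrt(2) and 1 - sqrt(2); poles of order 2, moduli 1 + sqrt(2) and -1 + sqrt(2).
The radius of convergence is the smallest modulus among the singular points: -1 + sqrt(2).
The factor ψ**2 - 2*ψ - 1 splits as (ψ - a)(ψ - a') with a = 1 - sqrt(2), a' = 1 + sqrt(2). At the order-2 pole a set g(ψ) = (ψ - a)^2*f(ψ) = [7/12 - ψ/3] / (ψ - a')^2.
Order-2 pole: residue = g'(a); g'(1 - sqrt(2)) = (1/64)*sqrt(2), so the residue is (1/64)*sqrt(2).
The factor ψ**2 - 2*ψ - 1 splits as (ψ - a)(ψ - a') with a = 1 + sqrt(2), a' = 1 - sqrt(2). At the order-2 pole a set g(ψ) = (ψ - a)^2*f(ψ) = [7/12 - ψ/3] / (ψ - a')^2.
Order-2 pole: residue = g'(a); g'(1 + sqrt(2)) = -(1/64)*sqrt(2), so the residue is -(1/64)*sqrt(2).
List the singular points by increasing real part (a conjugate pair: the negative imaginary part first).

Radius of convergence at 0: -1 + sqrt(2).
At 1 - sqrt(2): a pole of order 2; residue (1/64)*sqrt(2).
At 1 + sqrt(2): a pole of order 2; residue -(1/64)*sqrt(2).


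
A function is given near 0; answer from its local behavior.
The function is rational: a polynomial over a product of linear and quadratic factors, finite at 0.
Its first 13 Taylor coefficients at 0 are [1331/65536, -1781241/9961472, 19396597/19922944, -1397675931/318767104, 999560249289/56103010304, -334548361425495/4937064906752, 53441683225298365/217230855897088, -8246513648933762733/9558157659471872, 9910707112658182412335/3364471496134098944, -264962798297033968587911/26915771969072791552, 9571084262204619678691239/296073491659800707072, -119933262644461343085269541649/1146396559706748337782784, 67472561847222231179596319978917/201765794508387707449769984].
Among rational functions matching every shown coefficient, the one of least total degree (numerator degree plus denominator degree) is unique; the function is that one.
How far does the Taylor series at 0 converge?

The radius of convergence is 4/11.

No rational of total degree below 11 reproduces all 13 coefficients; solving the [2/9] Pade equations on them gives f(k) = (-7*k**2/8 - 3*k/19 + 1/2)/((k + 4/11)**3*(k**2 + 7*k/11 + 8)**3), whose expansion matches every shown term.
Denominator factor (k**2 + 7*k/11 + 8)^3: discriminant -3823/121, complex-conjugate roots (-7/22) + ((1/22)*sqrt(3823))*i and (-7/22) - ((1/22)*sqrt(3823))*i; poles of order 3, moduli (2)*sqrt(2) and (2)*sqrt(2).
Denominator factor (k + 4/11)^3: pole of order 3 at -4/11, modulus 4/11.
The radius of convergence is the smallest modulus among the singular points: 4/11.


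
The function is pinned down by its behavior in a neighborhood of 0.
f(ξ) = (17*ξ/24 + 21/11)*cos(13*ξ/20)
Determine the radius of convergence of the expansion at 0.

The radius of convergence is infinite.

The factor cos(13*ξ/20) is entire and contributes no finite singular point.
The polynomial part has no poles.
No finite singular points: the Taylor series at 0 converges everywhere.


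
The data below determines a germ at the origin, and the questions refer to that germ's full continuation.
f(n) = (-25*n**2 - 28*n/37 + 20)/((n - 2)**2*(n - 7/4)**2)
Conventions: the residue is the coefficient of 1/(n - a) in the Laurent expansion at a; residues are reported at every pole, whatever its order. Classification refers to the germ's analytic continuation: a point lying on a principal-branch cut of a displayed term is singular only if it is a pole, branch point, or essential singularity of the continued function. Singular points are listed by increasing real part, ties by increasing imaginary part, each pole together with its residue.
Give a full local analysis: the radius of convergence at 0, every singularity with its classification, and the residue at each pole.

Denominator factor (n - 2)^2: pole of order 2 at 2, modulus 2.
Denominator factor (n - 7/4)^2: pole of order 2 at 7/4, modulus 7/4.
The radius of convergence is the smallest modulus among the singular points: 7/4.
At the order-2 pole 7/4 set g(n) = (n - (7/4))^2*f(n) = (-25*n**2 - 28*n/37 + 20)/(n - 2)**2.
Order-2 pole: residue = g'(a); g'(7/4) = -326400/37, so the residue is -326400/37.
At the order-2 pole 2 set g(n) = (n - (2))^2*f(n) = (-25*n**2 - 28*n/37 + 20)/(n - 7/4)**2.
Order-2 pole: residue = g'(a); g'(2) = 326400/37, so the residue is 326400/37.
List the singular points by increasing real part (a conjugate pair: the negative imaginary part first).

Radius of convergence at 0: 7/4.
At 7/4: a pole of order 2; residue -326400/37.
At 2: a pole of order 2; residue 326400/37.
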